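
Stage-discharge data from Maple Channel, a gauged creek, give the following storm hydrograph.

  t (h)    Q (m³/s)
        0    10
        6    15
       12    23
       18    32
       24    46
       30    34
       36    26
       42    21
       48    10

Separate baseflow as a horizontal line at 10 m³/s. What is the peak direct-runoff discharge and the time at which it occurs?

Subtracting baseflow gives direct-runoff ordinates: 0.0, 5.0, 13.0, 22.0, 36.0, 24.0, 16.0, 11.0, 0.0 m³/s.
The maximum is 36.0 m³/s, occurring at the reading for t = 24 h.

Q_p = 36.0 m³/s at t = 24 h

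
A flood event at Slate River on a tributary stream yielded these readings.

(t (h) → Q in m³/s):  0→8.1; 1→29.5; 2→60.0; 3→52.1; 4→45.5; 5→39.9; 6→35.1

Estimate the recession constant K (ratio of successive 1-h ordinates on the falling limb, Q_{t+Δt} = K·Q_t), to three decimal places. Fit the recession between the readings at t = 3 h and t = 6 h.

K ≈ 0.877

Using the recession-limb readings at t = 3 h and t = 6 h: Q falls from 52.1 to 35.1 m³/s over 3 intervals.
K = (Q₂/Q₁)^(1/3) = (35.1/52.1)^(1/3) = 0.877.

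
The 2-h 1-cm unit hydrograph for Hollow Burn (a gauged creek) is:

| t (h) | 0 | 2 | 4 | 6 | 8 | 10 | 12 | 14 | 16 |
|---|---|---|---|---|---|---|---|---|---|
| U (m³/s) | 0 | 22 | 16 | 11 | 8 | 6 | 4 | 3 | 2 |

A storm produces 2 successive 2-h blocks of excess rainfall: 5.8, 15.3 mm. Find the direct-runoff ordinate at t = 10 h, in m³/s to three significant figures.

By discrete convolution, Q_j = Σ (P_i / 10 mm) · U_{j−i}.
At t = 10 h (j=5): Q = (5.8/10)·6 + (15.3/10)·8 = 15.7 m³/s.

Q ≈ 15.7 m³/s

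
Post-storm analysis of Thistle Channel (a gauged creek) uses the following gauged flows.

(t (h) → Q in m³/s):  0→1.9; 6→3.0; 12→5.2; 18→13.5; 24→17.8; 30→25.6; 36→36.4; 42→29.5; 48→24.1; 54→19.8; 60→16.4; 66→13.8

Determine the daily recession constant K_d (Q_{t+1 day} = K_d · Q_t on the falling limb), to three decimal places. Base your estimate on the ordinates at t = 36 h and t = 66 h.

Between t = 36 h and t = 66 h the flow falls from 36.4 to 13.8 m³/s over 5×6 h = 30 h.
Per-interval ratio K = (13.8/36.4)^(1/5) = 0.8237; K_d = K^(24/6) = 0.460.

K_d ≈ 0.460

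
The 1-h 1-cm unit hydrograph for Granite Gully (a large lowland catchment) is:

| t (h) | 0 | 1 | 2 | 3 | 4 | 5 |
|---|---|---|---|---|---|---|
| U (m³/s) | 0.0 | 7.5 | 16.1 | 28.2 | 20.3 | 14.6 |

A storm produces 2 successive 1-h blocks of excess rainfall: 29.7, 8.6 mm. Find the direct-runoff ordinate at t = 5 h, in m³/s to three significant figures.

By discrete convolution, Q_j = Σ (P_i / 10 mm) · U_{j−i}.
At t = 5 h (j=5): Q = (29.7/10)·14.6 + (8.6/10)·20.3 = 60.8 m³/s.

Q ≈ 60.8 m³/s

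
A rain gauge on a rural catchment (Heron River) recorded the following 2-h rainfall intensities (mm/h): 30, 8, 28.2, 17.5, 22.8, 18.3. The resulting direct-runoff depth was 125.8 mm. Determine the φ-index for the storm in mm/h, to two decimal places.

φ ≈ 10.78 mm/h

Only the 5 blocks with intensity above φ contribute runoff: 30, 28.2, 17.5, 22.8, 18.3 mm/h.
Σ(I−φ)·Δt = d  ⇒  (30+28.2+17.5+22.8+18.3 − 5φ)·2 = 125.8
φ = (116.8 − 125.8/2) / 5 = 10.78 mm/h.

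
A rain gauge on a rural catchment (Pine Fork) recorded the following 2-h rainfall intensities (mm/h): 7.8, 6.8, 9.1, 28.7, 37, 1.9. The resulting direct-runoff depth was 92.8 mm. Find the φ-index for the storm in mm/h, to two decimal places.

Only the 2 blocks with intensity above φ contribute runoff: 28.7, 37 mm/h.
Σ(I−φ)·Δt = d  ⇒  (28.7+37 − 2φ)·2 = 92.8
φ = (65.70 − 92.8/2) / 2 = 9.65 mm/h.

φ ≈ 9.65 mm/h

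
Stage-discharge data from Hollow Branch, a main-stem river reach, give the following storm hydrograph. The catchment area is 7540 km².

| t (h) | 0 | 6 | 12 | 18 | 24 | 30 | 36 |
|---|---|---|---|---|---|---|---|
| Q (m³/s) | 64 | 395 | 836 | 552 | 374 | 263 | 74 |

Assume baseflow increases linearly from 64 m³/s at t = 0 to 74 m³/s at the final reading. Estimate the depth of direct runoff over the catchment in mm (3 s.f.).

d ≈ 5.94 mm

Direct runoff: 0.00, 329.33, 768.67, 483.00, 303.33, 190.67, 0.00 m³/s; ΣQ_DR = 2075 m³/s.
V = ΣQ_DR · Δt = 2075 × 21600 s = 4.482 × 10^7 m³.
Over A = 7540 km², depth = V / A = 5.94 mm.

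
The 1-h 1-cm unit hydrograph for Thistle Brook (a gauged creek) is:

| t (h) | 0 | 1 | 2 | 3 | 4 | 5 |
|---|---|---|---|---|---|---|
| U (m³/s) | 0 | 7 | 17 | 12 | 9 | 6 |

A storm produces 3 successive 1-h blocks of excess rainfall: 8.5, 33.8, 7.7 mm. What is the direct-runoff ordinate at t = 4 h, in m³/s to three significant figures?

By discrete convolution, Q_j = Σ (P_i / 10 mm) · U_{j−i}.
At t = 4 h (j=4): Q = (8.5/10)·9 + (33.8/10)·12 + (7.7/10)·17 = 61.3 m³/s.

Q ≈ 61.3 m³/s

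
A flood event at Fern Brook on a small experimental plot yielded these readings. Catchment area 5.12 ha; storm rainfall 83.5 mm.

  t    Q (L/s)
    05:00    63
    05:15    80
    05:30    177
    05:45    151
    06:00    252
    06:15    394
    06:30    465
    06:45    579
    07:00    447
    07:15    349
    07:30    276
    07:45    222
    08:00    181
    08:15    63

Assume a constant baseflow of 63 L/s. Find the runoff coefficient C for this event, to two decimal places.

C ≈ 0.59

ΣQ_DR = 2817 L/s; V = ΣQ_DR·Δt = 2.535 × 10^6 L.
Runoff depth d = V / A = 49.52 mm.
C = d / P = 49.52 / 83.5 = 0.59.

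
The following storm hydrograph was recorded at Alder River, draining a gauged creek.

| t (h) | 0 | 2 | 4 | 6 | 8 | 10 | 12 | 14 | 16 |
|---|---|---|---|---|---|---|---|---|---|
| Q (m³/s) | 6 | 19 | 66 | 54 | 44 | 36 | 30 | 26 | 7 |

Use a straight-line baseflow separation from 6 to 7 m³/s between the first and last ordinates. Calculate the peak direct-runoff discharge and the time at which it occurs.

Q_p = 59.75 m³/s at t = 4 h

Subtracting baseflow gives direct-runoff ordinates: 0.00, 12.88, 59.75, 47.62, 37.50, 29.38, 23.25, 19.12, 0.00 m³/s.
The maximum is 59.75 m³/s, occurring at the reading for t = 4 h.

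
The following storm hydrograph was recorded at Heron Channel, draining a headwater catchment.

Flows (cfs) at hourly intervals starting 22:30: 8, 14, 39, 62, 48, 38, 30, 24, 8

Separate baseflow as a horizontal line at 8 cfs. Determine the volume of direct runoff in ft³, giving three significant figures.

V ≈ 7.16 × 10^5 ft³

Direct-runoff ordinates (Q − Q_b): 0.0, 6.0, 31.0, 54.0, 40.0, 30.0, 22.0, 16.0, 0.0 cfs.
ΣQ_DR = 199.0 cfs.
With Δt = 1 h = 3600 s, V = ΣQ_DR · Δt = 199.0 × 3600 = 7.16 × 10^5 ft³.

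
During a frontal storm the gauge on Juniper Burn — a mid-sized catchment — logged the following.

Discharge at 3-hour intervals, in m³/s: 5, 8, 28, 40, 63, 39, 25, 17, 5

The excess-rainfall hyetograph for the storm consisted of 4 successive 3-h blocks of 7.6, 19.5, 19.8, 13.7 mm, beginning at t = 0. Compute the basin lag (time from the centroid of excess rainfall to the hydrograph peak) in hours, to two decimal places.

t_L ≈ 5.54 h

Centroid of excess rainfall: t_c = Σ P_i·t̄_i / ΣP_i = 6.4604 h (block centres at 1.5, 4.5, 7.5, 10.5 h).
Hydrograph peak occurs at t = 12 h, so basin lag t_L = 12 − 6.4604 = 5.54 h.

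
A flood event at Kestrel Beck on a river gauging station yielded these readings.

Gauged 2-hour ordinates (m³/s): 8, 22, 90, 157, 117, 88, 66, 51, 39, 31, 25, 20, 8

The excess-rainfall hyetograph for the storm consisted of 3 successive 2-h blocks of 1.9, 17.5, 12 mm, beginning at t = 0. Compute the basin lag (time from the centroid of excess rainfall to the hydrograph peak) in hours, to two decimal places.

Centroid of excess rainfall: t_c = Σ P_i·t̄_i / ΣP_i = 3.6433 h (block centres at 1, 3, 5 h).
Hydrograph peak occurs at t = 6 h, so basin lag t_L = 6 − 3.6433 = 2.36 h.

t_L ≈ 2.36 h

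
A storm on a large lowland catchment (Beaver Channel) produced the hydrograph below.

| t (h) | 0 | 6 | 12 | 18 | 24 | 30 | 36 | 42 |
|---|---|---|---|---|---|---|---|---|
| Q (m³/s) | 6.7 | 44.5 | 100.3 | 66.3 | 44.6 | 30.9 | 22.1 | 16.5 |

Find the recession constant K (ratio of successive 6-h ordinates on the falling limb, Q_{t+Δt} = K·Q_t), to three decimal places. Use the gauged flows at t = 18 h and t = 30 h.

K ≈ 0.683

Using the recession-limb readings at t = 18 h and t = 30 h: Q falls from 66.3 to 30.9 m³/s over 2 intervals.
K = (Q₂/Q₁)^(1/2) = (30.9/66.3)^(1/2) = 0.683.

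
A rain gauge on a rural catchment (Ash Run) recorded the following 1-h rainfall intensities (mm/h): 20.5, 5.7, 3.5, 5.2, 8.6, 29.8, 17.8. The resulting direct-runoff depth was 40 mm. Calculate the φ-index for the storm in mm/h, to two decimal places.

Only the 3 blocks with intensity above φ contribute runoff: 20.5, 29.8, 17.8 mm/h.
Σ(I−φ)·Δt = d  ⇒  (20.5+29.8+17.8 − 3φ)·1 = 40
φ = (68.10 − 40/1) / 3 = 9.37 mm/h.

φ ≈ 9.37 mm/h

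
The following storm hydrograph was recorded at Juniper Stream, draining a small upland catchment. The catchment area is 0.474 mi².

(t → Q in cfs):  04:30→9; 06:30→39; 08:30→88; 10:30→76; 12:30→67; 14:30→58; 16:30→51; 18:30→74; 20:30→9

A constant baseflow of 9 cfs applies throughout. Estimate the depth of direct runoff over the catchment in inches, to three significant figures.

Direct runoff: 0.0, 30.0, 79.0, 67.0, 58.0, 49.0, 42.0, 65.0, 0.0 cfs; ΣQ_DR = 390.0 cfs.
V = ΣQ_DR · Δt = 390.0 × 7200 s = 2.808 × 10^6 ft³.
Over A = 0.474 mi², depth = V / A = 2.55 in.

d ≈ 2.55 in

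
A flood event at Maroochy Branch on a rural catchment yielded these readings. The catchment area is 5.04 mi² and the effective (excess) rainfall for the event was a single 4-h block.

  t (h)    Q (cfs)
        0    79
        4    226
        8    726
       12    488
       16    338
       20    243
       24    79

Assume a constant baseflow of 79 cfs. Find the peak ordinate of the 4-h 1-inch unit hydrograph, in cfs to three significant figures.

U_p ≈ 324 cfs

Direct runoff: 0.0, 147.0, 647.0, 409.0, 259.0, 164.0, 0.0 cfs; ΣQ_DR = 1626 cfs, peak = 647.0 cfs.
Runoff depth d = ΣQ_DR·Δt / A = 1626 × 14400 / (5.04 mi²) = 2.000 in.
The 1-inch UH is the DRH scaled by (1 in)/d, so U_p = 647.0 × 1/2.000 = 324 cfs.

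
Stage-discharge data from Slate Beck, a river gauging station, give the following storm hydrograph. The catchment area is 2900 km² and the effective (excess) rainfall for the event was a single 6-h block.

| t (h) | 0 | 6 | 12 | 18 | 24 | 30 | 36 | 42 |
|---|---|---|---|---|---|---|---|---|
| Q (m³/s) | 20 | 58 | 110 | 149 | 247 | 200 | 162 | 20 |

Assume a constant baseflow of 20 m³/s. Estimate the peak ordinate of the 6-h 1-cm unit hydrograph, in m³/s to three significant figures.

Direct runoff: 0.0, 38.0, 90.0, 129.0, 227.0, 180.0, 142.0, 0.0 m³/s; ΣQ_DR = 806.0 m³/s, peak = 227.0 m³/s.
Runoff depth d = ΣQ_DR·Δt / A = 806.0 × 21600 / (2900 km²) = 6.003 mm.
The 1-cm UH is the DRH scaled by (10 mm)/d, so U_p = 227.0 × 10/6.003 = 378 m³/s.

U_p ≈ 378 m³/s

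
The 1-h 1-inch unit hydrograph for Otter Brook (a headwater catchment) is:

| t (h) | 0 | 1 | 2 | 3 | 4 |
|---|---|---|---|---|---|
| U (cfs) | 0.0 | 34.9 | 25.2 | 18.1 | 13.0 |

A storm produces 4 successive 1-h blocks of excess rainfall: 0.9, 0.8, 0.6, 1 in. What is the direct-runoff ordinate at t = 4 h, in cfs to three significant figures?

By discrete convolution, Q_j = Σ (P_i / 1 in) · U_{j−i}.
At t = 4 h (j=4): Q = (0.9/1)·13.0 + (0.8/1)·18.1 + (0.6/1)·25.2 + (1/1)·34.9 = 76.2 cfs.

Q ≈ 76.2 cfs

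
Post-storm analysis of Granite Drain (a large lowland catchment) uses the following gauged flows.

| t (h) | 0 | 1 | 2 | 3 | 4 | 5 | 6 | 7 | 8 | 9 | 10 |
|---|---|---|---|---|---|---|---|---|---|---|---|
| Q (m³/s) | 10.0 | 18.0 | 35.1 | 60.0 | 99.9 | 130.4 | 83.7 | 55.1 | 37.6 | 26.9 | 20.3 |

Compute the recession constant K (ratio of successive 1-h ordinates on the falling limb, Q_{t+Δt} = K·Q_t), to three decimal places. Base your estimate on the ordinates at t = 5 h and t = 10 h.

Using the recession-limb readings at t = 5 h and t = 10 h: Q falls from 130.4 to 20.3 m³/s over 5 intervals.
K = (Q₂/Q₁)^(1/5) = (20.3/130.4)^(1/5) = 0.689.

K ≈ 0.689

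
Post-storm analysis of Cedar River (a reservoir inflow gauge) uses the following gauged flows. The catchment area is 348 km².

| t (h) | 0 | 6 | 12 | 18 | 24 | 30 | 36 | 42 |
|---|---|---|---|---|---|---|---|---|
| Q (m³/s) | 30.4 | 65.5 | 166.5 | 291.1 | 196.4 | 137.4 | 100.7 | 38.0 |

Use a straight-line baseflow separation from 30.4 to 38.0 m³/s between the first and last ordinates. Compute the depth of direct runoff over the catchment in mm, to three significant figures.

Direct runoff: 0.00, 34.01, 133.93, 257.44, 161.66, 101.57, 63.79, 0.00 m³/s; ΣQ_DR = 752.4 m³/s.
V = ΣQ_DR · Δt = 752.4 × 21600 s = 1.625 × 10^7 m³.
Over A = 348 km², depth = V / A = 46.7 mm.

d ≈ 46.7 mm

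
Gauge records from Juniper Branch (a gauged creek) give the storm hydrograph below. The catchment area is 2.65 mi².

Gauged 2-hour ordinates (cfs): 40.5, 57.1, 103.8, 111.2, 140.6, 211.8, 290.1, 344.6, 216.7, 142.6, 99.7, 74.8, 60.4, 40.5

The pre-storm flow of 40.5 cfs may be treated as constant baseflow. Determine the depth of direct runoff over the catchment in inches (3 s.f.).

d ≈ 1.60 in

Direct runoff: 0.0, 16.6, 63.3, 70.7, 100.1, 171.3, 249.6, 304.1, 176.2, 102.1, 59.2, 34.3, 19.9, 0.0 cfs; ΣQ_DR = 1367 cfs.
V = ΣQ_DR · Δt = 1367 × 7200 s = 9.845 × 10^6 ft³.
Over A = 2.65 mi², depth = V / A = 1.60 in.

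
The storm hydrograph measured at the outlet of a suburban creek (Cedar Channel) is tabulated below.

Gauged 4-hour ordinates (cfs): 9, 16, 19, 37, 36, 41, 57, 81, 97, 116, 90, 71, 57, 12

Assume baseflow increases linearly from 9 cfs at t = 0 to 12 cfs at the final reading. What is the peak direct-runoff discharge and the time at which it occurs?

Q_p = 104.92 cfs at t = 36 h

Subtracting baseflow gives direct-runoff ordinates: 0.00, 6.77, 9.54, 27.31, 26.08, 30.85, 46.62, 70.38, 86.15, 104.92, 78.69, 59.46, 45.23, 0.00 cfs.
The maximum is 104.92 cfs, occurring at the reading for t = 36 h.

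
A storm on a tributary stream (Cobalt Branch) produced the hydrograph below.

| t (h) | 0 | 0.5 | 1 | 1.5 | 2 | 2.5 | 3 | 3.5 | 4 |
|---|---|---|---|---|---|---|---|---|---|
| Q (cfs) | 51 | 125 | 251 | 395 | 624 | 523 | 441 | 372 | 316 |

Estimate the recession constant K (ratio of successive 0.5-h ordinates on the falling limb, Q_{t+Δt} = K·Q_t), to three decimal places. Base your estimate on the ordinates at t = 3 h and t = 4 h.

K ≈ 0.846

Using the recession-limb readings at t = 3 h and t = 4 h: Q falls from 441 to 316 cfs over 2 intervals.
K = (Q₂/Q₁)^(1/2) = (316/441)^(1/2) = 0.846.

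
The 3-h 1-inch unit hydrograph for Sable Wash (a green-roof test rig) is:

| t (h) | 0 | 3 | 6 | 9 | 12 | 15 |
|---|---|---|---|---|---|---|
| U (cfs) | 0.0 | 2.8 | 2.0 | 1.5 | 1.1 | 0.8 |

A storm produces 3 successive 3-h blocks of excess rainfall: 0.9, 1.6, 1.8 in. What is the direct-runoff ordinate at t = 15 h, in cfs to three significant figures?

By discrete convolution, Q_j = Σ (P_i / 1 in) · U_{j−i}.
At t = 15 h (j=5): Q = (0.9/1)·0.8 + (1.6/1)·1.1 + (1.8/1)·1.5 = 5.18 cfs.

Q ≈ 5.18 cfs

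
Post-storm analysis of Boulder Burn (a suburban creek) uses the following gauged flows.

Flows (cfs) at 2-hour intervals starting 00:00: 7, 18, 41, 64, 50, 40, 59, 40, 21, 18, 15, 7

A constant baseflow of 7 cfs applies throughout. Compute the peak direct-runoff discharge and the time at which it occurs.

Q_p = 57.0 cfs at t = 06:00

Subtracting baseflow gives direct-runoff ordinates: 0.0, 11.0, 34.0, 57.0, 43.0, 33.0, 52.0, 33.0, 14.0, 11.0, 8.0, 0.0 cfs.
The maximum is 57.0 cfs, occurring at the reading for t = 06:00.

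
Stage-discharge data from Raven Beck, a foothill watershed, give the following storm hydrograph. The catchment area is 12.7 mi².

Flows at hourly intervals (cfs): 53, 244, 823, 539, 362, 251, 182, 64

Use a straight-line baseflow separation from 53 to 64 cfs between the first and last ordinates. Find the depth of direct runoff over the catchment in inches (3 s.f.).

Direct runoff: 0.00, 189.43, 766.86, 481.29, 302.71, 190.14, 119.57, 0.00 cfs; ΣQ_DR = 2050 cfs.
V = ΣQ_DR · Δt = 2050 × 3600 s = 7.380 × 10^6 ft³.
Over A = 12.7 mi², depth = V / A = 0.250 in.

d ≈ 0.250 in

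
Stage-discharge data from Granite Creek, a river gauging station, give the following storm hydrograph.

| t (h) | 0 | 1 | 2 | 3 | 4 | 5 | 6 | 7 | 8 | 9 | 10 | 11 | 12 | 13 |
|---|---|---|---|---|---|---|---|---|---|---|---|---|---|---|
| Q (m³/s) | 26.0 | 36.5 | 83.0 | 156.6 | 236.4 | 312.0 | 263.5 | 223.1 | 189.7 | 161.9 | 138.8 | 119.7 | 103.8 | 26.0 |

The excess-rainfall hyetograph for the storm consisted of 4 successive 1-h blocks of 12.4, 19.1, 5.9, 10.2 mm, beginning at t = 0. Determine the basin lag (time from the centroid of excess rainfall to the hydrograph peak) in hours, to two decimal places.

Centroid of excess rainfall: t_c = Σ P_i·t̄_i / ΣP_i = 1.7920 h (block centres at 0.5, 1.5, 2.5, 3.5 h).
Hydrograph peak occurs at t = 5 h, so basin lag t_L = 5 − 1.7920 = 3.21 h.

t_L ≈ 3.21 h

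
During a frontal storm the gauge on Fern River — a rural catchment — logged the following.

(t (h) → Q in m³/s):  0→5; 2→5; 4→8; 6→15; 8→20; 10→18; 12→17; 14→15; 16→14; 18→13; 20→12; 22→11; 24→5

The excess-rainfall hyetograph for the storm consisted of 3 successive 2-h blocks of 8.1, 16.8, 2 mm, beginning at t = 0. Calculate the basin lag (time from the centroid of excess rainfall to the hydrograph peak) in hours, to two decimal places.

t_L ≈ 5.45 h

Centroid of excess rainfall: t_c = Σ P_i·t̄_i / ΣP_i = 2.5465 h (block centres at 1, 3, 5 h).
Hydrograph peak occurs at t = 8 h, so basin lag t_L = 8 − 2.5465 = 5.45 h.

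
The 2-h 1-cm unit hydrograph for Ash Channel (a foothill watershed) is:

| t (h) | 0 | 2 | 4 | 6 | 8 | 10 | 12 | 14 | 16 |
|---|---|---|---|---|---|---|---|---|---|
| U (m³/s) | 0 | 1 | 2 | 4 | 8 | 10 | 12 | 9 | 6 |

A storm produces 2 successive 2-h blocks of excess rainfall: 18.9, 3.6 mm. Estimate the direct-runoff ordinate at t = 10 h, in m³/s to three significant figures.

Q ≈ 21.8 m³/s

By discrete convolution, Q_j = Σ (P_i / 10 mm) · U_{j−i}.
At t = 10 h (j=5): Q = (18.9/10)·10 + (3.6/10)·8 = 21.8 m³/s.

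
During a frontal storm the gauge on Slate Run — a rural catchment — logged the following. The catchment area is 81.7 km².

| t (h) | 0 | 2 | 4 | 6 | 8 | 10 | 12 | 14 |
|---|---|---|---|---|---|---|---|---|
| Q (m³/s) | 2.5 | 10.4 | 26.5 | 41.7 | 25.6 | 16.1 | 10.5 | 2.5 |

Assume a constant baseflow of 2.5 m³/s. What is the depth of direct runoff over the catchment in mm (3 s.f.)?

d ≈ 10.2 mm

Direct runoff: 0.0, 7.9, 24.0, 39.2, 23.1, 13.6, 8.0, 0.0 m³/s; ΣQ_DR = 115.8 m³/s.
V = ΣQ_DR · Δt = 115.8 × 7200 s = 8.338 × 10^5 m³.
Over A = 81.7 km², depth = V / A = 10.2 mm.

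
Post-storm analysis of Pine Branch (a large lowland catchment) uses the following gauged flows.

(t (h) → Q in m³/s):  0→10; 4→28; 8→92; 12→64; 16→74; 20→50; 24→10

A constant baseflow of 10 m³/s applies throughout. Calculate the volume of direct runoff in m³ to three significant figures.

V ≈ 3.72 × 10^6 m³

Direct-runoff ordinates (Q − Q_b): 0.0, 18.0, 82.0, 54.0, 64.0, 40.0, 0.0 m³/s.
ΣQ_DR = 258.0 m³/s.
With Δt = 4 h = 14400 s, V = ΣQ_DR · Δt = 258.0 × 14400 = 3.72 × 10^6 m³.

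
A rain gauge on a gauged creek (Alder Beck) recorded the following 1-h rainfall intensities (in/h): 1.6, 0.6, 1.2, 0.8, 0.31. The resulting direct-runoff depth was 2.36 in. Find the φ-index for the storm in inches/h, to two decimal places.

Only the 4 blocks with intensity above φ contribute runoff: 1.6, 0.6, 1.2, 0.8 in/h.
Σ(I−φ)·Δt = d  ⇒  (1.6+0.6+1.2+0.8 − 4φ)·1 = 2.36
φ = (4.200 − 2.36/1) / 4 = 0.46 in/h.

φ ≈ 0.46 in/h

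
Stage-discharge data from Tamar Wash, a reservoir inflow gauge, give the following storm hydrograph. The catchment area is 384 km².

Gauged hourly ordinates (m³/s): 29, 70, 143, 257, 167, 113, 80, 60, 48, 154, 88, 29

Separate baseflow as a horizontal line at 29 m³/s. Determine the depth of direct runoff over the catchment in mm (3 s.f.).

Direct runoff: 0.0, 41.0, 114.0, 228.0, 138.0, 84.0, 51.0, 31.0, 19.0, 125.0, 59.0, 0.0 m³/s; ΣQ_DR = 890.0 m³/s.
V = ΣQ_DR · Δt = 890.0 × 3600 s = 3.204 × 10^6 m³.
Over A = 384 km², depth = V / A = 8.34 mm.

d ≈ 8.34 mm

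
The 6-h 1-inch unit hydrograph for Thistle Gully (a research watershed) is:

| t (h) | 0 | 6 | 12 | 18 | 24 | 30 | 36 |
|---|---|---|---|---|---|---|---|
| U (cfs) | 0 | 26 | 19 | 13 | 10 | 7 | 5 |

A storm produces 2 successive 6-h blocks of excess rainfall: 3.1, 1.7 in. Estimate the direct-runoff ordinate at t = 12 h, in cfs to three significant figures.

By discrete convolution, Q_j = Σ (P_i / 1 in) · U_{j−i}.
At t = 12 h (j=2): Q = (3.1/1)·19 + (1.7/1)·26 = 103 cfs.

Q ≈ 103 cfs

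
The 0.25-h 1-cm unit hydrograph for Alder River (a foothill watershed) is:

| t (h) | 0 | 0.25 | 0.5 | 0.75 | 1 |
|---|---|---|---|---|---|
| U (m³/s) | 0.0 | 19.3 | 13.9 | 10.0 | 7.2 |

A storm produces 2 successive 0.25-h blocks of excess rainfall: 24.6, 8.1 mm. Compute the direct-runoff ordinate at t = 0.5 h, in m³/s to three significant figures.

Q ≈ 49.8 m³/s

By discrete convolution, Q_j = Σ (P_i / 10 mm) · U_{j−i}.
At t = 0.5 h (j=2): Q = (24.6/10)·13.9 + (8.1/10)·19.3 = 49.8 m³/s.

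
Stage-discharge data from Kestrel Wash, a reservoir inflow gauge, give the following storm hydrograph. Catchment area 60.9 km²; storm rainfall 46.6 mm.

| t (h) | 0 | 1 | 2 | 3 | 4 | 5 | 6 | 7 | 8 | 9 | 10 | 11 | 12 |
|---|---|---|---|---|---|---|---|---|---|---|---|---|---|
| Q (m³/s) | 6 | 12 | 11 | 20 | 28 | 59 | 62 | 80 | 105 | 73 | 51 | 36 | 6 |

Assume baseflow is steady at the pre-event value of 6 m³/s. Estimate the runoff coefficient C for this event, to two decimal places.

ΣQ_DR = 471.0 m³/s; V = ΣQ_DR·Δt = 1.696 × 10^6 m³.
Runoff depth d = V / A = 27.84 mm.
C = d / P = 27.84 / 46.6 = 0.60.

C ≈ 0.60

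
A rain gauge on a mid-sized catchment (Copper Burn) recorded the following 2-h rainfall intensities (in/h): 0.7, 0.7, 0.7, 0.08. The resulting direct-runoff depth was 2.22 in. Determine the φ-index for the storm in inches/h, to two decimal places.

φ ≈ 0.33 in/h

Only the 3 blocks with intensity above φ contribute runoff: 0.7, 0.7, 0.7 in/h.
Σ(I−φ)·Δt = d  ⇒  (0.7+0.7+0.7 − 3φ)·2 = 2.22
φ = (2.100 − 2.22/2) / 3 = 0.33 in/h.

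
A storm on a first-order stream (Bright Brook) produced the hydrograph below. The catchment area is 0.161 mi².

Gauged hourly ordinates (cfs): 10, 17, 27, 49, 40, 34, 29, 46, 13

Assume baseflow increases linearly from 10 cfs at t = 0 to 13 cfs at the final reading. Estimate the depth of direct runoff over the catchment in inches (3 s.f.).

d ≈ 1.55 in

Direct runoff: 0.00, 6.62, 16.25, 37.88, 28.50, 22.12, 16.75, 33.38, 0.00 cfs; ΣQ_DR = 161.5 cfs.
V = ΣQ_DR · Δt = 161.5 × 3600 s = 5.814 × 10^5 ft³.
Over A = 0.161 mi², depth = V / A = 1.55 in.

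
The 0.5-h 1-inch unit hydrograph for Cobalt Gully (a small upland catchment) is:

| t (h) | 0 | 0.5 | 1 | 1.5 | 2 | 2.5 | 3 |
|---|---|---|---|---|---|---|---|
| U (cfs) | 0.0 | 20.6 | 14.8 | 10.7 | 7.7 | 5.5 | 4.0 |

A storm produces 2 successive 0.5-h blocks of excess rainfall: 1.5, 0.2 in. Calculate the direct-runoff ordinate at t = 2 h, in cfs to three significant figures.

Q ≈ 13.7 cfs

By discrete convolution, Q_j = Σ (P_i / 1 in) · U_{j−i}.
At t = 2 h (j=4): Q = (1.5/1)·7.7 + (0.2/1)·10.7 = 13.7 cfs.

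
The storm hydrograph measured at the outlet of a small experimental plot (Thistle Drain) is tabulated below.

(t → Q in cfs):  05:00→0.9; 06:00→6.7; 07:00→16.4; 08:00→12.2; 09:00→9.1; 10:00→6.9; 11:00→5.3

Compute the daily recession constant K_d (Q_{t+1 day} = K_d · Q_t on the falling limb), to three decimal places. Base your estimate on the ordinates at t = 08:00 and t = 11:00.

Between t = 08:00 and t = 11:00 the flow falls from 12.2 to 5.3 cfs over 3×1 h = 3 h.
Per-interval ratio K = (5.3/12.2)^(1/3) = 0.7574; K_d = K^(24/1) = 0.001.

K_d ≈ 0.001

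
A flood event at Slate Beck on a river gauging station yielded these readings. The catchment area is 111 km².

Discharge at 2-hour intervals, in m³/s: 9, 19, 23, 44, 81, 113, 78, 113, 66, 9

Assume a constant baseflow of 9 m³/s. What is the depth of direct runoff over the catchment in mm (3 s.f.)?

Direct runoff: 0.0, 10.0, 14.0, 35.0, 72.0, 104.0, 69.0, 104.0, 57.0, 0.0 m³/s; ΣQ_DR = 465.0 m³/s.
V = ΣQ_DR · Δt = 465.0 × 7200 s = 3.348 × 10^6 m³.
Over A = 111 km², depth = V / A = 30.2 mm.

d ≈ 30.2 mm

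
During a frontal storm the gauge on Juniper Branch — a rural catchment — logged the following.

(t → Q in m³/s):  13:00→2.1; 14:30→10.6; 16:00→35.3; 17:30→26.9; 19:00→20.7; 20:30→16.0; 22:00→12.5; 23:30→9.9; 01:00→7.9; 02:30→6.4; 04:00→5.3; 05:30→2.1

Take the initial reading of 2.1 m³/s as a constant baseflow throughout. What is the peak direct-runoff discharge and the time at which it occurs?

Q_p = 33.2 m³/s at t = 16:00

Subtracting baseflow gives direct-runoff ordinates: 0.0, 8.5, 33.2, 24.8, 18.6, 13.9, 10.4, 7.8, 5.8, 4.3, 3.2, 0.0 m³/s.
The maximum is 33.2 m³/s, occurring at the reading for t = 16:00.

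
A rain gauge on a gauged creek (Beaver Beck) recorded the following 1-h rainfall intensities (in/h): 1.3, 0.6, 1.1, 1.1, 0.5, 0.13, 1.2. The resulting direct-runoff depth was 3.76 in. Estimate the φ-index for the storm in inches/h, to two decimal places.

φ ≈ 0.34 in/h

Only the 6 blocks with intensity above φ contribute runoff: 1.3, 0.6, 1.1, 1.1, 0.5, 1.2 in/h.
Σ(I−φ)·Δt = d  ⇒  (1.3+0.6+1.1+1.1+0.5+1.2 − 6φ)·1 = 3.76
φ = (5.800 − 3.76/1) / 6 = 0.34 in/h.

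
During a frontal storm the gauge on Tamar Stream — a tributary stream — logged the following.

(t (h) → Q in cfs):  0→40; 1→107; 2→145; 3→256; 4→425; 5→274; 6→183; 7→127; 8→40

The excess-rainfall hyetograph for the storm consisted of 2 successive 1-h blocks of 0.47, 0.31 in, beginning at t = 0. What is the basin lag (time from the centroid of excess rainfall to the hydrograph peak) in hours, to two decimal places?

Centroid of excess rainfall: t_c = Σ P_i·t̄_i / ΣP_i = 0.8974 h (block centres at 0.5, 1.5 h).
Hydrograph peak occurs at t = 4 h, so basin lag t_L = 4 − 0.8974 = 3.10 h.

t_L ≈ 3.10 h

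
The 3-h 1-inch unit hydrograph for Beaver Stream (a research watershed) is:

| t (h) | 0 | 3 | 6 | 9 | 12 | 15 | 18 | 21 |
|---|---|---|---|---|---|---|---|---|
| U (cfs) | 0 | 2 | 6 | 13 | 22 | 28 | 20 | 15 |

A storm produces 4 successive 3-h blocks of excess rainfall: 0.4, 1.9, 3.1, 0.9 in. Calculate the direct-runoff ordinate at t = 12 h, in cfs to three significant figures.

By discrete convolution, Q_j = Σ (P_i / 1 in) · U_{j−i}.
At t = 12 h (j=4): Q = (0.4/1)·22 + (1.9/1)·13 + (3.1/1)·6 + (0.9/1)·2 = 53.9 cfs.

Q ≈ 53.9 cfs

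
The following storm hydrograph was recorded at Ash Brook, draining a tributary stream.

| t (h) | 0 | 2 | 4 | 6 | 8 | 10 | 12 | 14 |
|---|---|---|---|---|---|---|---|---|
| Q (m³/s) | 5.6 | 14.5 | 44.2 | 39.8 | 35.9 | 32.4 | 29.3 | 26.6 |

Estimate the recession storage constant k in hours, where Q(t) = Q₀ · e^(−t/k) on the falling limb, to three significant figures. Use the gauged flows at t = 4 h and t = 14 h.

On the falling limb, Q drops from 44.2 to 26.6 m³/s between t = 4 h and t = 14 h (Δt = 10 h).
k = −Δt / ln(Q₂/Q₁) = −10 / ln(26.6/44.2) = 19.7 h.

k ≈ 19.7 h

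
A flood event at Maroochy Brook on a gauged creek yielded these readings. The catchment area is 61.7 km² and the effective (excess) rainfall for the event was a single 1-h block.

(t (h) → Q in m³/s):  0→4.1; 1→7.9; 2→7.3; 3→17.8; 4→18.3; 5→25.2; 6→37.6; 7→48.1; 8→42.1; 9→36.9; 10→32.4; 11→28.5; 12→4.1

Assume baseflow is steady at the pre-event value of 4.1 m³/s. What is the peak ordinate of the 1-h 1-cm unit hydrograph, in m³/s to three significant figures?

Direct runoff: 0.0, 3.8, 3.2, 13.7, 14.2, 21.1, 33.5, 44.0, 38.0, 32.8, 28.3, 24.4, 0.0 m³/s; ΣQ_DR = 257.0 m³/s, peak = 44.0 m³/s.
Runoff depth d = ΣQ_DR·Δt / A = 257.0 × 3600 / (61.7 km²) = 15.00 mm.
The 1-cm UH is the DRH scaled by (10 mm)/d, so U_p = 44.0 × 10/15.00 = 29.3 m³/s.

U_p ≈ 29.3 m³/s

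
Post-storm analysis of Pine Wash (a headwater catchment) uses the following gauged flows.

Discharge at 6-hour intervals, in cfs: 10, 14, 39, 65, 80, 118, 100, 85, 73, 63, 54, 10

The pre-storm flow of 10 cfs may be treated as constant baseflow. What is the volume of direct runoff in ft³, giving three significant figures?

Direct-runoff ordinates (Q − Q_b): 0.0, 4.0, 29.0, 55.0, 70.0, 108.0, 90.0, 75.0, 63.0, 53.0, 44.0, 0.0 cfs.
ΣQ_DR = 591.0 cfs.
With Δt = 6 h = 21600 s, V = ΣQ_DR · Δt = 591.0 × 21600 = 1.28 × 10^7 ft³.

V ≈ 1.28 × 10^7 ft³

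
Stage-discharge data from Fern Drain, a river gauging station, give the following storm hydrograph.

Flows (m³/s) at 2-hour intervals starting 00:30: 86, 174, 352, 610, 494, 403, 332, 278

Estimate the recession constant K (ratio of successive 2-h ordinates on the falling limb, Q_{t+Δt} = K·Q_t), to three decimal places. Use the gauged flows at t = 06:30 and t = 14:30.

K ≈ 0.822

Using the recession-limb readings at t = 06:30 and t = 14:30: Q falls from 610 to 278 m³/s over 4 intervals.
K = (Q₂/Q₁)^(1/4) = (278/610)^(1/4) = 0.822.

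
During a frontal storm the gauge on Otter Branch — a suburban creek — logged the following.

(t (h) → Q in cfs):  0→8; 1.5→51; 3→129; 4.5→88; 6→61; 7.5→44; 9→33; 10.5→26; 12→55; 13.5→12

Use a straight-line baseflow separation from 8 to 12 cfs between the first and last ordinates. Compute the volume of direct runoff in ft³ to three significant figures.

V ≈ 2.20 × 10^6 ft³

Direct-runoff ordinates (Q − Q_b): 0.00, 42.56, 120.11, 78.67, 51.22, 33.78, 22.33, 14.89, 43.44, 0.00 cfs.
ΣQ_DR = 407.0 cfs.
With Δt = 1.5 h = 5400 s, V = ΣQ_DR · Δt = 407.0 × 5400 = 2.20 × 10^6 ft³.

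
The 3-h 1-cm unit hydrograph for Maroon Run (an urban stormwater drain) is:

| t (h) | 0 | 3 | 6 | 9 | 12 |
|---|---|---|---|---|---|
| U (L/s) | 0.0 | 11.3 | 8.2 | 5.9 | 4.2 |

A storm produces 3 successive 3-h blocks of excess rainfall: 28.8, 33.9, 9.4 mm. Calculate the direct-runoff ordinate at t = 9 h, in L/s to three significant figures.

Q ≈ 55.4 L/s

By discrete convolution, Q_j = Σ (P_i / 10 mm) · U_{j−i}.
At t = 9 h (j=3): Q = (28.8/10)·5.9 + (33.9/10)·8.2 + (9.4/10)·11.3 = 55.4 L/s.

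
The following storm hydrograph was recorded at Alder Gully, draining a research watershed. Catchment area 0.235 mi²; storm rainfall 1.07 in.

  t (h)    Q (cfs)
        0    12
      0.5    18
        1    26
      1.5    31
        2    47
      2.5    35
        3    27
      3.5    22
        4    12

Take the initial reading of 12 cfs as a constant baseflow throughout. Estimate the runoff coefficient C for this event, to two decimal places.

ΣQ_DR = 122.0 cfs; V = ΣQ_DR·Δt = 2.196 × 10^5 ft³.
Runoff depth d = V / A = 0.4022 in.
C = d / P = 0.4022 / 1.07 = 0.38.

C ≈ 0.38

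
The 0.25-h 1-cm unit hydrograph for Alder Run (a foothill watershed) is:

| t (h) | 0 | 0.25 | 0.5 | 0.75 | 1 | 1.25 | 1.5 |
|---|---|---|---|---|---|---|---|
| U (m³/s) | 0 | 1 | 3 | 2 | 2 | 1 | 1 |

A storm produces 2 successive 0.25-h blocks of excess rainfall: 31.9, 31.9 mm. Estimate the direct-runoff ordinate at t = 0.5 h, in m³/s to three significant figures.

By discrete convolution, Q_j = Σ (P_i / 10 mm) · U_{j−i}.
At t = 0.5 h (j=2): Q = (31.9/10)·3 + (31.9/10)·1 = 12.8 m³/s.

Q ≈ 12.8 m³/s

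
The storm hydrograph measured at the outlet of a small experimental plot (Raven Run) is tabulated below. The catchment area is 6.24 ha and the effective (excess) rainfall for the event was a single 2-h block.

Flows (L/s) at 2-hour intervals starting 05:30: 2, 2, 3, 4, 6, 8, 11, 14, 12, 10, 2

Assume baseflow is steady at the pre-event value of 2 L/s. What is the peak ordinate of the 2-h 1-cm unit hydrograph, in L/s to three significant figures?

U_p ≈ 20.0 L/s

Direct runoff: 0.0, 0.0, 1.0, 2.0, 4.0, 6.0, 9.0, 12.0, 10.0, 8.0, 0.0 L/s; ΣQ_DR = 52.00 L/s, peak = 12.0 L/s.
Runoff depth d = ΣQ_DR·Δt / A = 52.00 × 7200 / (6.24 ha) = 6.000 mm.
The 1-cm UH is the DRH scaled by (10 mm)/d, so U_p = 12.0 × 10/6.000 = 20.0 L/s.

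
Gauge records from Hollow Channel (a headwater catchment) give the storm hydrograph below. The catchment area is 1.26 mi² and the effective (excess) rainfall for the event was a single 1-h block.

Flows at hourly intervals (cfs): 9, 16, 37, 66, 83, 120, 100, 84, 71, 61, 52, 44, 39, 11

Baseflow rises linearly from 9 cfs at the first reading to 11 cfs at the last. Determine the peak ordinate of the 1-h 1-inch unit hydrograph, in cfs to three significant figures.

U_p ≈ 137 cfs

Direct runoff: 0.00, 6.85, 27.69, 56.54, 73.38, 110.23, 90.08, 73.92, 60.77, 50.62, 41.46, 33.31, 28.15, 0.00 cfs; ΣQ_DR = 653.0 cfs, peak = 110.23 cfs.
Runoff depth d = ΣQ_DR·Δt / A = 653.0 × 3600 / (1.26 mi²) = 0.8031 in.
The 1-inch UH is the DRH scaled by (1 in)/d, so U_p = 110.23 × 1/0.8031 = 137 cfs.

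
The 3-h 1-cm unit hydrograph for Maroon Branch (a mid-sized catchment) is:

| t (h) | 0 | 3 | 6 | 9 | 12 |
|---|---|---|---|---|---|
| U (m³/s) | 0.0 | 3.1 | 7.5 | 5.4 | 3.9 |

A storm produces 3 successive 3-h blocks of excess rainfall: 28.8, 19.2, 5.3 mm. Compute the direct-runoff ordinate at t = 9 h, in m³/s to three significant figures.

By discrete convolution, Q_j = Σ (P_i / 10 mm) · U_{j−i}.
At t = 9 h (j=3): Q = (28.8/10)·5.4 + (19.2/10)·7.5 + (5.3/10)·3.1 = 31.6 m³/s.

Q ≈ 31.6 m³/s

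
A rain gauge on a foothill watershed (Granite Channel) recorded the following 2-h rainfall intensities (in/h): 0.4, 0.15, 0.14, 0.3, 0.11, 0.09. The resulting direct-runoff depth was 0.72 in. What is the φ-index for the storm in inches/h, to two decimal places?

φ ≈ 0.17 in/h

Only the 2 blocks with intensity above φ contribute runoff: 0.4, 0.3 in/h.
Σ(I−φ)·Δt = d  ⇒  (0.4+0.3 − 2φ)·2 = 0.72
φ = (0.7000 − 0.72/2) / 2 = 0.17 in/h.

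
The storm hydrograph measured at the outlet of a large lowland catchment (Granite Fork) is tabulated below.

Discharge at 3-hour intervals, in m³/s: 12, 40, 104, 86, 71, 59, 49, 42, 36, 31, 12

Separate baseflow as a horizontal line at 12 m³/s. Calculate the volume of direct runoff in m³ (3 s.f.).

V ≈ 4.43 × 10^6 m³

Direct-runoff ordinates (Q − Q_b): 0.0, 28.0, 92.0, 74.0, 59.0, 47.0, 37.0, 30.0, 24.0, 19.0, 0.0 m³/s.
ΣQ_DR = 410.0 m³/s.
With Δt = 3 h = 10800 s, V = ΣQ_DR · Δt = 410.0 × 10800 = 4.43 × 10^6 m³.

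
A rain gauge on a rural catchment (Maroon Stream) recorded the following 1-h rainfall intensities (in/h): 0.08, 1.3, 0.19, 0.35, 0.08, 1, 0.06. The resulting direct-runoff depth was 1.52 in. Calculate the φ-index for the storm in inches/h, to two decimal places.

φ ≈ 0.39 in/h

Only the 2 blocks with intensity above φ contribute runoff: 1.3, 1 in/h.
Σ(I−φ)·Δt = d  ⇒  (1.3+1 − 2φ)·1 = 1.52
φ = (2.300 − 1.52/1) / 2 = 0.39 in/h.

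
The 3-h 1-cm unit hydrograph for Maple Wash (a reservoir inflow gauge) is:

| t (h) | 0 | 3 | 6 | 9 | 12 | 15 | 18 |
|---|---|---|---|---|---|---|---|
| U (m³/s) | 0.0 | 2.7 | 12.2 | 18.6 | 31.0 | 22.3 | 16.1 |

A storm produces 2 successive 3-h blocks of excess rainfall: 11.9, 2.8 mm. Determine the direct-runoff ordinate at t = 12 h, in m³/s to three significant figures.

Q ≈ 42.1 m³/s

By discrete convolution, Q_j = Σ (P_i / 10 mm) · U_{j−i}.
At t = 12 h (j=4): Q = (11.9/10)·31.0 + (2.8/10)·18.6 = 42.1 m³/s.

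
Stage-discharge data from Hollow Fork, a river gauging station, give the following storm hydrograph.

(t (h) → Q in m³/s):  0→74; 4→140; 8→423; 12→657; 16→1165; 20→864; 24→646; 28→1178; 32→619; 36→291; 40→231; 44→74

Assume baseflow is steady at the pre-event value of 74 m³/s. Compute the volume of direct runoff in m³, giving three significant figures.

V ≈ 7.88 × 10^7 m³

Direct-runoff ordinates (Q − Q_b): 0.0, 66.0, 349.0, 583.0, 1091.0, 790.0, 572.0, 1104.0, 545.0, 217.0, 157.0, 0.0 m³/s.
ΣQ_DR = 5474 m³/s.
With Δt = 4 h = 14400 s, V = ΣQ_DR · Δt = 5474 × 14400 = 7.88 × 10^7 m³.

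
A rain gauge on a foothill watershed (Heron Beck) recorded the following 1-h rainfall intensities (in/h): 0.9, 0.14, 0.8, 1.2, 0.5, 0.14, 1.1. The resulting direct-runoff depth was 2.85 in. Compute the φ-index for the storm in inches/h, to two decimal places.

φ ≈ 0.33 in/h

Only the 5 blocks with intensity above φ contribute runoff: 0.9, 0.8, 1.2, 0.5, 1.1 in/h.
Σ(I−φ)·Δt = d  ⇒  (0.9+0.8+1.2+0.5+1.1 − 5φ)·1 = 2.85
φ = (4.500 − 2.85/1) / 5 = 0.33 in/h.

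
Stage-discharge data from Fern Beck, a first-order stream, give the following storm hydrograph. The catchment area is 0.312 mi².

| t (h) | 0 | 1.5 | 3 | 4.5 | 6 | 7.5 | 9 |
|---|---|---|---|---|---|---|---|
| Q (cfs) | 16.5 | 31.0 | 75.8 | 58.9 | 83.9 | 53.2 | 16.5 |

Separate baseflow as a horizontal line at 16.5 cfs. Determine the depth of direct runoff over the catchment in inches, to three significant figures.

d ≈ 1.64 in

Direct runoff: 0.0, 14.5, 59.3, 42.4, 67.4, 36.7, 0.0 cfs; ΣQ_DR = 220.3 cfs.
V = ΣQ_DR · Δt = 220.3 × 5400 s = 1.190 × 10^6 ft³.
Over A = 0.312 mi², depth = V / A = 1.64 in.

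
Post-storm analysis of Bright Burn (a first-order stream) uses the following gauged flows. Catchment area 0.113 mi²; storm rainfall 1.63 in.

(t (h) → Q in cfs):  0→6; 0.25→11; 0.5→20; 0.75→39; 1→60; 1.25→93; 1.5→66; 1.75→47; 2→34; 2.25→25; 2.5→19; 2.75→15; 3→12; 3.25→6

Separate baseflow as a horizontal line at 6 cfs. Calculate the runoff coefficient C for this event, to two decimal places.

ΣQ_DR = 369.0 cfs; V = ΣQ_DR·Δt = 3.321 × 10^5 ft³.
Runoff depth d = V / A = 1.265 in.
C = d / P = 1.265 / 1.63 = 0.78.

C ≈ 0.78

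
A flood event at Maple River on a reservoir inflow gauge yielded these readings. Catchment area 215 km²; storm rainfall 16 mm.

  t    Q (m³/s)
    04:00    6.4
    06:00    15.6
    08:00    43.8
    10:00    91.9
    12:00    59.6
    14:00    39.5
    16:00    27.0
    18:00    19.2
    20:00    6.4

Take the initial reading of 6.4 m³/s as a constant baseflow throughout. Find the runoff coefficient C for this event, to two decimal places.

C ≈ 0.53

ΣQ_DR = 251.8 m³/s; V = ΣQ_DR·Δt = 1.813 × 10^6 m³.
Runoff depth d = V / A = 8.432 mm.
C = d / P = 8.432 / 16 = 0.53.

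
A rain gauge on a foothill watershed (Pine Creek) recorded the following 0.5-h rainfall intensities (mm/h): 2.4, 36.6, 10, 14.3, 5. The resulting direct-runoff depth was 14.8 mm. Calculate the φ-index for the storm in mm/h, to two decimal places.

φ ≈ 10.65 mm/h

Only the 2 blocks with intensity above φ contribute runoff: 36.6, 14.3 mm/h.
Σ(I−φ)·Δt = d  ⇒  (36.6+14.3 − 2φ)·0.5 = 14.8
φ = (50.90 − 14.8/0.5) / 2 = 10.65 mm/h.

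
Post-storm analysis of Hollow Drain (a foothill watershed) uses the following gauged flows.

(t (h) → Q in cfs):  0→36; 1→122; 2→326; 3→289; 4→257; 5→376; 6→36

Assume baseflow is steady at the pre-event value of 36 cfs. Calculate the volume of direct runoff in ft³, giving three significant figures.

V ≈ 4.28 × 10^6 ft³

Direct-runoff ordinates (Q − Q_b): 0.0, 86.0, 290.0, 253.0, 221.0, 340.0, 0.0 cfs.
ΣQ_DR = 1190 cfs.
With Δt = 1 h = 3600 s, V = ΣQ_DR · Δt = 1190 × 3600 = 4.28 × 10^6 ft³.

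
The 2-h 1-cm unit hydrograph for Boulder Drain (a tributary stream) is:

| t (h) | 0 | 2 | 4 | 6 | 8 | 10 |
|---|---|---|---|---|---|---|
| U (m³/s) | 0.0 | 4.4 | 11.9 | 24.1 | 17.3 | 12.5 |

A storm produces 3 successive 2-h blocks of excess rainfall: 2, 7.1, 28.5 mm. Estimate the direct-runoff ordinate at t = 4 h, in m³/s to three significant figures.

By discrete convolution, Q_j = Σ (P_i / 10 mm) · U_{j−i}.
At t = 4 h (j=2): Q = (2/10)·11.9 + (7.1/10)·4.4 + (28.5/10)·0.0 = 5.50 m³/s.

Q ≈ 5.50 m³/s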